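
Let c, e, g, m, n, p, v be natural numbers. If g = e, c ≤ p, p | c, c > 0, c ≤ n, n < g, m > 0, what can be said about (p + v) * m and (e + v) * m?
(p + v) * m < (e + v) * m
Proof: p | c and c > 0, so p ≤ c. Because c ≤ p, c = p. Since c ≤ n, p ≤ n. From n < g, p < g. From g = e, p < e. Then p + v < e + v. m > 0, so (p + v) * m < (e + v) * m.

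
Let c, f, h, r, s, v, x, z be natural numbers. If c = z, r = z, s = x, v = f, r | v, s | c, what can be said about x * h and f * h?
x * h | f * h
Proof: c = z and s | c, so s | z. r = z and r | v, thus z | v. s | z, so s | v. v = f, so s | f. Since s = x, x | f. Then x * h | f * h.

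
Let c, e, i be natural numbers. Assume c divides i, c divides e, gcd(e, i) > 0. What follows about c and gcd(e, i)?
c ≤ gcd(e, i)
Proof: c divides e and c divides i, therefore c divides gcd(e, i). gcd(e, i) > 0, so c ≤ gcd(e, i).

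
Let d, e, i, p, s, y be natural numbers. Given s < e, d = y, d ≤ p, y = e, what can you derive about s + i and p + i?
s + i < p + i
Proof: d = y and y = e, thus d = e. Since d ≤ p, e ≤ p. From s < e, s < p. Then s + i < p + i.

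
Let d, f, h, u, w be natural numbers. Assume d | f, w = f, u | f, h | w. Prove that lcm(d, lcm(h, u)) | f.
w = f and h | w, so h | f. u | f, so lcm(h, u) | f. d | f, so lcm(d, lcm(h, u)) | f.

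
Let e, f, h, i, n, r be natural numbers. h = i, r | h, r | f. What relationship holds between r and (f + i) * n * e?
r | (f + i) * n * e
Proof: Since h = i and r | h, r | i. Since r | f, r | f + i. Then r | (f + i) * n. Then r | (f + i) * n * e.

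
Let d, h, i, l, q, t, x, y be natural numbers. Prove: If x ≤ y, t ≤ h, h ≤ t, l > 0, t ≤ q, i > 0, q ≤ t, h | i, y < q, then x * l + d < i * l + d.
x ≤ y and y < q, so x < q. From h ≤ t and t ≤ h, h = t. Because t ≤ q and q ≤ t, t = q. Since h = t, h = q. h | i, so q | i. i > 0, so q ≤ i. From x < q, x < i. l > 0, so x * l < i * l. Then x * l + d < i * l + d.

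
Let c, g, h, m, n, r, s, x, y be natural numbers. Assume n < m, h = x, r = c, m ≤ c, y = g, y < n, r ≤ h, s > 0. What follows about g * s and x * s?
g * s < x * s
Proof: y = g and y < n, therefore g < n. n < m and m ≤ c, so n < c. g < n, so g < c. h = x and r ≤ h, hence r ≤ x. Because r = c, c ≤ x. Since g < c, g < x. Using s > 0, by multiplying by a positive, g * s < x * s.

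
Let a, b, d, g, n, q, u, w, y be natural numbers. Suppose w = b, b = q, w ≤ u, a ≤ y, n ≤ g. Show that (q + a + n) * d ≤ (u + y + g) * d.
w = b and b = q, so w = q. w ≤ u, so q ≤ u. a ≤ y and n ≤ g, therefore a + n ≤ y + g. Since q ≤ u, q + a + n ≤ u + y + g. By multiplying by a non-negative, (q + a + n) * d ≤ (u + y + g) * d.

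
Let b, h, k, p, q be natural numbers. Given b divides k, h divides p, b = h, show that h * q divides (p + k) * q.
b = h and b divides k, thus h divides k. h divides p, so h divides p + k. Then h * q divides (p + k) * q.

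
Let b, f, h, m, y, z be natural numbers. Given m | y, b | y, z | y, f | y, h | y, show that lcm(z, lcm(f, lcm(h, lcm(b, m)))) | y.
Because b | y and m | y, lcm(b, m) | y. h | y, so lcm(h, lcm(b, m)) | y. From f | y, lcm(f, lcm(h, lcm(b, m))) | y. Since z | y, lcm(z, lcm(f, lcm(h, lcm(b, m)))) | y.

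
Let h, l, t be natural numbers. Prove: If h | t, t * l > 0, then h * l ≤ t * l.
Because h | t, h * l | t * l. Since t * l > 0, h * l ≤ t * l.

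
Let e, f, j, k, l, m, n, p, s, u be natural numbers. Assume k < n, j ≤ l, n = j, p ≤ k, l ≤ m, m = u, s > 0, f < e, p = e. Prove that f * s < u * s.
Since p ≤ k and k < n, p < n. n = j, so p < j. p = e, so e < j. From f < e, f < j. From m = u and l ≤ m, l ≤ u. j ≤ l, so j ≤ u. Since f < j, f < u. Combined with s > 0, by multiplying by a positive, f * s < u * s.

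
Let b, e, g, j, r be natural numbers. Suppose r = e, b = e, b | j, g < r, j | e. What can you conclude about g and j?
g < j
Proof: Because b = e and b | j, e | j. j | e, so e = j. r = e, so r = j. g < r, so g < j.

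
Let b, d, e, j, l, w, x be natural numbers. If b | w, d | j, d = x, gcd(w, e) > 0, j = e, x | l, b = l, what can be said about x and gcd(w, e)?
x ≤ gcd(w, e)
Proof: From b = l and b | w, l | w. Because x | l, x | w. j = e and d | j, hence d | e. From d = x, x | e. x | w, so x | gcd(w, e). gcd(w, e) > 0, so x ≤ gcd(w, e).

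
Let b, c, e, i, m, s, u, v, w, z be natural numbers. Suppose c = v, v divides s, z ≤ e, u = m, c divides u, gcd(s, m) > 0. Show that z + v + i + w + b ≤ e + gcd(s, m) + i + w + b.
u = m and c divides u, so c divides m. From c = v, v divides m. Since v divides s, v divides gcd(s, m). Since gcd(s, m) > 0, v ≤ gcd(s, m). Then v + i ≤ gcd(s, m) + i. Then v + i + w ≤ gcd(s, m) + i + w. Then v + i + w + b ≤ gcd(s, m) + i + w + b. Because z ≤ e, z + v + i + w + b ≤ e + gcd(s, m) + i + w + b.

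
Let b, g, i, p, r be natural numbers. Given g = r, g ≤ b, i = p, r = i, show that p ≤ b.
g = r and r = i, hence g = i. i = p, so g = p. Since g ≤ b, p ≤ b.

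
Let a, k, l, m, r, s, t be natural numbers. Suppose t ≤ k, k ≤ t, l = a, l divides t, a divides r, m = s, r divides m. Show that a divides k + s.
Because t ≤ k and k ≤ t, t = k. l = a and l divides t, thus a divides t. t = k, so a divides k. Because m = s and r divides m, r divides s. Since a divides r, a divides s. Since a divides k, a divides k + s.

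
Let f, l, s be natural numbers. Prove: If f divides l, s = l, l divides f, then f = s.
l divides f and f divides l, thus l = f. s = l, so s = f. Then f = s.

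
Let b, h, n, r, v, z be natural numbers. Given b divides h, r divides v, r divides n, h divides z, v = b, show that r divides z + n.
Since v = b and r divides v, r divides b. From b divides h, r divides h. Since h divides z, r divides z. r divides n, so r divides z + n.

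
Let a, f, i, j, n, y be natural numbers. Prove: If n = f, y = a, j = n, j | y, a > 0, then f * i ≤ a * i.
j = n and j | y, therefore n | y. Since y = a, n | a. a > 0, so n ≤ a. Because n = f, f ≤ a. Then f * i ≤ a * i.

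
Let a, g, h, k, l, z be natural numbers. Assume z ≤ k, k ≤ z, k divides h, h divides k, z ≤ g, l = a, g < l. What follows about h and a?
h < a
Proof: Since z ≤ k and k ≤ z, z = k. Since k divides h and h divides k, k = h. z = k, so z = h. z ≤ g, so h ≤ g. l = a and g < l, so g < a. h ≤ g, so h < a.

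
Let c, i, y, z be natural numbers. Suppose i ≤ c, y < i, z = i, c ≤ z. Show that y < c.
From z = i and c ≤ z, c ≤ i. Since i ≤ c, i = c. y < i, so y < c.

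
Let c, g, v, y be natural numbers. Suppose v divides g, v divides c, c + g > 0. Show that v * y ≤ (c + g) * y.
Since v divides c and v divides g, v divides c + g. c + g > 0, so v ≤ c + g. By multiplying by a non-negative, v * y ≤ (c + g) * y.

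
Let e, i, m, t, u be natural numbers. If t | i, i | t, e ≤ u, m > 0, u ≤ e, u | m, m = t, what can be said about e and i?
e ≤ i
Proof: From u ≤ e and e ≤ u, u = e. Since t | i and i | t, t = i. Since m = t, m = i. Since u | m and m > 0, u ≤ m. m = i, so u ≤ i. u = e, so e ≤ i.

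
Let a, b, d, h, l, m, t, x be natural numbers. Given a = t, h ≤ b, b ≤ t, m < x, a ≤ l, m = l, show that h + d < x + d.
From h ≤ b and b ≤ t, h ≤ t. From m = l and m < x, l < x. a ≤ l, so a < x. a = t, so t < x. Since h ≤ t, h < x. Then h + d < x + d.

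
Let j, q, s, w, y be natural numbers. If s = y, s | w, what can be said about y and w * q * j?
y | w * q * j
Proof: s = y and s | w, thus y | w. Then y | w * q. Then y | w * q * j.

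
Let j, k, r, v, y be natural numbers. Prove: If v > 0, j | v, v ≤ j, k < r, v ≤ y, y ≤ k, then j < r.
From j | v and v > 0, j ≤ v. v ≤ j, so v = j. Because v ≤ y and y ≤ k, v ≤ k. Since k < r, v < r. Since v = j, j < r.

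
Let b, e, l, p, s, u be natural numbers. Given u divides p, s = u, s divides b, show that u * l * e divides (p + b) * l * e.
From s = u and s divides b, u divides b. Since u divides p, u divides p + b. Then u * l divides (p + b) * l. Then u * l * e divides (p + b) * l * e.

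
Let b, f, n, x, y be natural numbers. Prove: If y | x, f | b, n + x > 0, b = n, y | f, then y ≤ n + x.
Since b = n and f | b, f | n. Since y | f, y | n. Since y | x, y | n + x. From n + x > 0, y ≤ n + x.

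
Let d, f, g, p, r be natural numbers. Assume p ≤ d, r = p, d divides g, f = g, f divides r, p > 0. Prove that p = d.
f = g and f divides r, hence g divides r. Since d divides g, d divides r. r = p, so d divides p. Since p > 0, d ≤ p. p ≤ d, so p = d.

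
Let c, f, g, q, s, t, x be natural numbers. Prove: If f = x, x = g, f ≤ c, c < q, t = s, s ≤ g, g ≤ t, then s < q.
Because t = s and g ≤ t, g ≤ s. Since s ≤ g, g = s. x = g, so x = s. From f = x and f ≤ c, x ≤ c. c < q, so x < q. Since x = s, s < q.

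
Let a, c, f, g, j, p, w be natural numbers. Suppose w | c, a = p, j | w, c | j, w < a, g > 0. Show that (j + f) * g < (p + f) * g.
Because w | c and c | j, w | j. From j | w, w = j. From a = p and w < a, w < p. Since w = j, j < p. Then j + f < p + f. From g > 0, (j + f) * g < (p + f) * g.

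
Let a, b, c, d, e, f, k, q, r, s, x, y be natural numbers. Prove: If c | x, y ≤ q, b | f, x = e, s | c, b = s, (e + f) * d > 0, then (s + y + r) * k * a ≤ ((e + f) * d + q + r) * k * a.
s | c and c | x, thus s | x. x = e, so s | e. From b = s and b | f, s | f. s | e, so s | e + f. Then s | (e + f) * d. (e + f) * d > 0, so s ≤ (e + f) * d. Since y ≤ q, y + r ≤ q + r. s ≤ (e + f) * d, so s + y + r ≤ (e + f) * d + q + r. Then (s + y + r) * k ≤ ((e + f) * d + q + r) * k. Then (s + y + r) * k * a ≤ ((e + f) * d + q + r) * k * a.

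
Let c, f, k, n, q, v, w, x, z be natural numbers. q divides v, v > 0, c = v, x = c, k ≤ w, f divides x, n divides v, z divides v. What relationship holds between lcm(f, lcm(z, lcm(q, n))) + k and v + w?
lcm(f, lcm(z, lcm(q, n))) + k ≤ v + w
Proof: Because x = c and c = v, x = v. Since f divides x, f divides v. q divides v and n divides v, thus lcm(q, n) divides v. Since z divides v, lcm(z, lcm(q, n)) divides v. f divides v, so lcm(f, lcm(z, lcm(q, n))) divides v. Because v > 0, lcm(f, lcm(z, lcm(q, n))) ≤ v. Since k ≤ w, lcm(f, lcm(z, lcm(q, n))) + k ≤ v + w.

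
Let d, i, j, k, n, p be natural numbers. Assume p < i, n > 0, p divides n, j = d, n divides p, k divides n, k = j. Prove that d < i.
Since k = j and k divides n, j divides n. Since n > 0, j ≤ n. Because j = d, d ≤ n. From p divides n and n divides p, p = n. p < i, so n < i. From d ≤ n, d < i.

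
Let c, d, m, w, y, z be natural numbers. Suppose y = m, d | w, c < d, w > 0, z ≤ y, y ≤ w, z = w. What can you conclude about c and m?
c < m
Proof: z = w and z ≤ y, therefore w ≤ y. Since y ≤ w, w = y. Since d | w and w > 0, d ≤ w. Since c < d, c < w. w = y, so c < y. y = m, so c < m.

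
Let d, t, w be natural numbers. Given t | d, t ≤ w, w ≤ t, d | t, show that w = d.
Because d | t and t | d, d = t. Because t ≤ w and w ≤ t, t = w. Since d = t, d = w. Then w = d.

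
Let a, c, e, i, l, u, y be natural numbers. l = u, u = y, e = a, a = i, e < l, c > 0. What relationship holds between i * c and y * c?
i * c < y * c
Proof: Because l = u and e < l, e < u. e = a, so a < u. Since u = y, a < y. a = i, so i < y. c > 0, so i * c < y * c.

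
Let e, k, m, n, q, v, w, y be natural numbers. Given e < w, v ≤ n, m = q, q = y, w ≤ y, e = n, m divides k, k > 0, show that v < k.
Because e < w and w ≤ y, e < y. e = n, so n < y. Since v ≤ n, v < y. Because m = q and m divides k, q divides k. q = y, so y divides k. k > 0, so y ≤ k. v < y, so v < k.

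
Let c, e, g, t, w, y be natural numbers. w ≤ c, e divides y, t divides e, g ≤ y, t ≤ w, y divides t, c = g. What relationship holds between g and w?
g = w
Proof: Since t divides e and e divides y, t divides y. y divides t, so t = y. t ≤ w, so y ≤ w. g ≤ y, so g ≤ w. Since c = g and w ≤ c, w ≤ g. Since g ≤ w, g = w.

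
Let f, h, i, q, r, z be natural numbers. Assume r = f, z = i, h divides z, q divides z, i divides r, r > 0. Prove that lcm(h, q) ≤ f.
Because h divides z and q divides z, lcm(h, q) divides z. Since z = i, lcm(h, q) divides i. i divides r, so lcm(h, q) divides r. r > 0, so lcm(h, q) ≤ r. Since r = f, lcm(h, q) ≤ f.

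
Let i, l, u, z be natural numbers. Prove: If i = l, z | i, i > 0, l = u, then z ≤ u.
Since i = l and l = u, i = u. z | i and i > 0, thus z ≤ i. Since i = u, z ≤ u.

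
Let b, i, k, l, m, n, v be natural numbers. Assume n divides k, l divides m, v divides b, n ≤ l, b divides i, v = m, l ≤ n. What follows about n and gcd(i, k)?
n divides gcd(i, k)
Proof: l ≤ n and n ≤ l, so l = n. Since l divides m, n divides m. Since v divides b and b divides i, v divides i. v = m, so m divides i. Since n divides m, n divides i. n divides k, so n divides gcd(i, k).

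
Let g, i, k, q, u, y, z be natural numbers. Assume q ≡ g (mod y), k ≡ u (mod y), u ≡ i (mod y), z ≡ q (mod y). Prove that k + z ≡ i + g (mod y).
k ≡ u (mod y) and u ≡ i (mod y), so k ≡ i (mod y). Because z ≡ q (mod y) and q ≡ g (mod y), z ≡ g (mod y). k ≡ i (mod y), so k + z ≡ i + g (mod y).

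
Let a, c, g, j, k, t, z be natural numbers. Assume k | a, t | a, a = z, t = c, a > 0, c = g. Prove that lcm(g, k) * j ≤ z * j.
Because t = c and c = g, t = g. t | a, so g | a. k | a, so lcm(g, k) | a. a > 0, so lcm(g, k) ≤ a. From a = z, lcm(g, k) ≤ z. Then lcm(g, k) * j ≤ z * j.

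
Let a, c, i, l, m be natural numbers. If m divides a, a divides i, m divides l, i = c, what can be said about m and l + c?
m divides l + c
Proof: Since m divides a and a divides i, m divides i. i = c, so m divides c. Since m divides l, m divides l + c.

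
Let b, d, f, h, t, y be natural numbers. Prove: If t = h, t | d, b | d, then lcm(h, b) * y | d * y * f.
Since t = h and t | d, h | d. Since b | d, lcm(h, b) | d. Then lcm(h, b) * y | d * y. Then lcm(h, b) * y | d * y * f.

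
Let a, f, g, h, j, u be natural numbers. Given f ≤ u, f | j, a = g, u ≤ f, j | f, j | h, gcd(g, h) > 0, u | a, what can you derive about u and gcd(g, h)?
u ≤ gcd(g, h)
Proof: Since a = g and u | a, u | g. j | f and f | j, hence j = f. From f ≤ u and u ≤ f, f = u. Since j = f, j = u. Since j | h, u | h. Because u | g, u | gcd(g, h). gcd(g, h) > 0, so u ≤ gcd(g, h).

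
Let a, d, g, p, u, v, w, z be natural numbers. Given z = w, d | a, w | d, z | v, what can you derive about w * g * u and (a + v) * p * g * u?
w * g * u | (a + v) * p * g * u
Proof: w | d and d | a, hence w | a. z = w and z | v, therefore w | v. Because w | a, w | a + v. Then w | (a + v) * p. Then w * g | (a + v) * p * g. Then w * g * u | (a + v) * p * g * u.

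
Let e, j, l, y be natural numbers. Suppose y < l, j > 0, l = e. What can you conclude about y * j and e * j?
y * j < e * j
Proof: l = e and y < l, hence y < e. j > 0, so y * j < e * j.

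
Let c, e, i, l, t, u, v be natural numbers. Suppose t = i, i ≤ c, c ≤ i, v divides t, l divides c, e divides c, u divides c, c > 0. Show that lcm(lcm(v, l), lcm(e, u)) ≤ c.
Because i ≤ c and c ≤ i, i = c. Since t = i, t = c. Since v divides t, v divides c. l divides c, so lcm(v, l) divides c. e divides c and u divides c, thus lcm(e, u) divides c. lcm(v, l) divides c, so lcm(lcm(v, l), lcm(e, u)) divides c. Since c > 0, lcm(lcm(v, l), lcm(e, u)) ≤ c.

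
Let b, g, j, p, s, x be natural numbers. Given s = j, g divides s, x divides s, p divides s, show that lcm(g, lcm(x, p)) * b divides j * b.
x divides s and p divides s, therefore lcm(x, p) divides s. Since g divides s, lcm(g, lcm(x, p)) divides s. s = j, so lcm(g, lcm(x, p)) divides j. Then lcm(g, lcm(x, p)) * b divides j * b.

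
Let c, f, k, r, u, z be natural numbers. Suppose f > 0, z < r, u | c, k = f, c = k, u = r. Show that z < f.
u = r and u | c, so r | c. c = k, so r | k. Since k = f, r | f. f > 0, so r ≤ f. z < r, so z < f.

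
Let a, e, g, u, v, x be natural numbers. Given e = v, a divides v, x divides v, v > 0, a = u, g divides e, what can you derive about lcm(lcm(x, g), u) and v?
lcm(lcm(x, g), u) ≤ v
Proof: Since e = v and g divides e, g divides v. Since x divides v, lcm(x, g) divides v. a = u and a divides v, therefore u divides v. lcm(x, g) divides v, so lcm(lcm(x, g), u) divides v. v > 0, so lcm(lcm(x, g), u) ≤ v.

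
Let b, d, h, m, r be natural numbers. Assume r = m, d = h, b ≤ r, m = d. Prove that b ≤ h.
Because r = m and m = d, r = d. d = h, so r = h. Since b ≤ r, b ≤ h.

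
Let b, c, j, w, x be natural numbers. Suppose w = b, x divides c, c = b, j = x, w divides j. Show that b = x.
Because w = b and w divides j, b divides j. j = x, so b divides x. c = b and x divides c, therefore x divides b. Since b divides x, b = x.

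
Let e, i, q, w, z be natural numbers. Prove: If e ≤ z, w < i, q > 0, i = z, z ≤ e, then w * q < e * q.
z ≤ e and e ≤ z, thus z = e. i = z, so i = e. Since w < i, w < e. From q > 0, by multiplying by a positive, w * q < e * q.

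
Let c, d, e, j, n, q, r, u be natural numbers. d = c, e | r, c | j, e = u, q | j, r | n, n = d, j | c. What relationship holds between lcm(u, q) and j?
lcm(u, q) | j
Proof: c | j and j | c, hence c = j. n = d and d = c, therefore n = c. From e | r and r | n, e | n. n = c, so e | c. Since e = u, u | c. c = j, so u | j. q | j, so lcm(u, q) | j.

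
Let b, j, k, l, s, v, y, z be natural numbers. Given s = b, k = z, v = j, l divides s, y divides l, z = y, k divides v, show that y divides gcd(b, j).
Because s = b and l divides s, l divides b. Since y divides l, y divides b. k = z and k divides v, so z divides v. Because z = y, y divides v. Because v = j, y divides j. Since y divides b, y divides gcd(b, j).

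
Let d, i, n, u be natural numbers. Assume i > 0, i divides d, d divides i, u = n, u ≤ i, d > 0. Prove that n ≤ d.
i divides d and d > 0, so i ≤ d. d divides i and i > 0, so d ≤ i. Since i ≤ d, i = d. Since u ≤ i, u ≤ d. u = n, so n ≤ d.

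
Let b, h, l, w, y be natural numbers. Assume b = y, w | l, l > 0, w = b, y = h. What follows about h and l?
h ≤ l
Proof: b = y and y = h, thus b = h. w = b and w | l, thus b | l. Since l > 0, b ≤ l. Since b = h, h ≤ l.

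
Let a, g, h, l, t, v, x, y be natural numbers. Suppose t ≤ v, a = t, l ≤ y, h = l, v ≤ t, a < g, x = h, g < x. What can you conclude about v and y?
v < y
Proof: From x = h and h = l, x = l. From t ≤ v and v ≤ t, t = v. a = t and a < g, therefore t < g. Since g < x, t < x. t = v, so v < x. Since x = l, v < l. Since l ≤ y, v < y.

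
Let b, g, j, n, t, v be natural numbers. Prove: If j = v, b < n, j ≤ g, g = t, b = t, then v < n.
g = t and j ≤ g, thus j ≤ t. j = v, so v ≤ t. b = t and b < n, thus t < n. Because v ≤ t, v < n.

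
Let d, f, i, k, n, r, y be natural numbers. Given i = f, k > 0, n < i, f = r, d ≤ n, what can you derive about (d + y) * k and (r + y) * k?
(d + y) * k < (r + y) * k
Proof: i = f and f = r, thus i = r. d ≤ n and n < i, hence d < i. i = r, so d < r. Then d + y < r + y. Since k > 0, by multiplying by a positive, (d + y) * k < (r + y) * k.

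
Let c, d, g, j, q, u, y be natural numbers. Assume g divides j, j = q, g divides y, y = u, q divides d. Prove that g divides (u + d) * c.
From y = u and g divides y, g divides u. Since j = q and g divides j, g divides q. Since q divides d, g divides d. g divides u, so g divides u + d. Then g divides (u + d) * c.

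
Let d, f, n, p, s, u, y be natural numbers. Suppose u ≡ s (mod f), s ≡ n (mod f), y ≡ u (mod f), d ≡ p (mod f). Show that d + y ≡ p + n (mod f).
y ≡ u (mod f) and u ≡ s (mod f), so y ≡ s (mod f). Because s ≡ n (mod f), y ≡ n (mod f). d ≡ p (mod f), so d + y ≡ p + n (mod f).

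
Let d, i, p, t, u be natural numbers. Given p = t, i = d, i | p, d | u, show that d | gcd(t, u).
p = t and i | p, thus i | t. i = d, so d | t. d | u, so d | gcd(t, u).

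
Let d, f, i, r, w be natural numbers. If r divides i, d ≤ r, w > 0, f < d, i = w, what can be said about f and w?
f < w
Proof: From i = w and r divides i, r divides w. w > 0, so r ≤ w. Since d ≤ r, d ≤ w. Since f < d, f < w.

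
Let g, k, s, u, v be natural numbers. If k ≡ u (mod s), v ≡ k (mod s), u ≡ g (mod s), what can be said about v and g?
v ≡ g (mod s)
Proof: v ≡ k (mod s) and k ≡ u (mod s), therefore v ≡ u (mod s). u ≡ g (mod s), so v ≡ g (mod s).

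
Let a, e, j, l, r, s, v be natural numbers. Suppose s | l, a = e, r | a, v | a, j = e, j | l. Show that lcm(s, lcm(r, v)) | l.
r | a and v | a, so lcm(r, v) | a. From a = e, lcm(r, v) | e. j = e and j | l, hence e | l. Since lcm(r, v) | e, lcm(r, v) | l. s | l, so lcm(s, lcm(r, v)) | l.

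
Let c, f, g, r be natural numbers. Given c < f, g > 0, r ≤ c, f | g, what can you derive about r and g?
r < g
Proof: Since f | g and g > 0, f ≤ g. Since c < f, c < g. Since r ≤ c, r < g.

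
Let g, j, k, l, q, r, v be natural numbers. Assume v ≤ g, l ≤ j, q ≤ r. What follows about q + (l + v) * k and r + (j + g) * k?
q + (l + v) * k ≤ r + (j + g) * k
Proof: Because l ≤ j and v ≤ g, l + v ≤ j + g. By multiplying by a non-negative, (l + v) * k ≤ (j + g) * k. Since q ≤ r, q + (l + v) * k ≤ r + (j + g) * k.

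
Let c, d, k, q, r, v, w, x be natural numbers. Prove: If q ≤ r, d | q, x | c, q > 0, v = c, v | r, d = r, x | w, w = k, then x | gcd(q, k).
Since d = r and d | q, r | q. q > 0, so r ≤ q. Because q ≤ r, r = q. v = c and v | r, therefore c | r. Because r = q, c | q. x | c, so x | q. w = k and x | w, therefore x | k. From x | q, x | gcd(q, k).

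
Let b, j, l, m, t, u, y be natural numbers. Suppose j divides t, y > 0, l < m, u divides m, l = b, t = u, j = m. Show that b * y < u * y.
Because j = m and j divides t, m divides t. Since t = u, m divides u. u divides m, so m = u. Because l = b and l < m, b < m. m = u, so b < u. Combining with y > 0, by multiplying by a positive, b * y < u * y.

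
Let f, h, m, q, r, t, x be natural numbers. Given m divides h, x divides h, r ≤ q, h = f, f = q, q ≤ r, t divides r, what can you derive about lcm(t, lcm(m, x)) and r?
lcm(t, lcm(m, x)) divides r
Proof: Since h = f and f = q, h = q. q ≤ r and r ≤ q, therefore q = r. h = q, so h = r. m divides h and x divides h, hence lcm(m, x) divides h. h = r, so lcm(m, x) divides r. t divides r, so lcm(t, lcm(m, x)) divides r.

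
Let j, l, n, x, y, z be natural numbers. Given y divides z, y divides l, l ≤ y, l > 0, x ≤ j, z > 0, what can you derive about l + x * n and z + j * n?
l + x * n ≤ z + j * n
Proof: Since y divides l and l > 0, y ≤ l. Since l ≤ y, y = l. From y divides z and z > 0, y ≤ z. y = l, so l ≤ z. x ≤ j. By multiplying by a non-negative, x * n ≤ j * n. Since l ≤ z, l + x * n ≤ z + j * n.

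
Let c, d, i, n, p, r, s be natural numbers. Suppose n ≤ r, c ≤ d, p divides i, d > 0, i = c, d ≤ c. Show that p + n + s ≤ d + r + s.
c ≤ d and d ≤ c, so c = d. Since i = c, i = d. Since p divides i, p divides d. Since d > 0, p ≤ d. n ≤ r, so n + s ≤ r + s. p ≤ d, so p + n + s ≤ d + r + s.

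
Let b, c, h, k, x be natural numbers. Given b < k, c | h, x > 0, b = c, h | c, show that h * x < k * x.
Because c | h and h | c, c = h. b = c, so b = h. b < k, so h < k. x > 0, so h * x < k * x.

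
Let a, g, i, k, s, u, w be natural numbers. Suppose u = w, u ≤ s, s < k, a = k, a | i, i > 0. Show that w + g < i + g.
Because u ≤ s and s < k, u < k. u = w, so w < k. a = k and a | i, so k | i. i > 0, so k ≤ i. Since w < k, w < i. Then w + g < i + g.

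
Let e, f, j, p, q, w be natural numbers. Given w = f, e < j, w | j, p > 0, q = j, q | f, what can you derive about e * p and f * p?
e * p < f * p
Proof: q = j and q | f, so j | f. Because w = f and w | j, f | j. j | f, so j = f. e < j, so e < f. Since p > 0, e * p < f * p.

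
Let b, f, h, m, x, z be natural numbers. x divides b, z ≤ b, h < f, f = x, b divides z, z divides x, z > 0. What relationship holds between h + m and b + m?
h + m < b + m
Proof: From b divides z and z > 0, b ≤ z. z ≤ b, so z = b. z divides x, so b divides x. Since x divides b, x = b. f = x and h < f, so h < x. Since x = b, h < b. Then h + m < b + m.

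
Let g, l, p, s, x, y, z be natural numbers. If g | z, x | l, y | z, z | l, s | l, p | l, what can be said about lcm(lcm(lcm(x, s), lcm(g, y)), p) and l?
lcm(lcm(lcm(x, s), lcm(g, y)), p) | l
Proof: From x | l and s | l, lcm(x, s) | l. g | z and y | z, hence lcm(g, y) | z. z | l, so lcm(g, y) | l. lcm(x, s) | l, so lcm(lcm(x, s), lcm(g, y)) | l. Since p | l, lcm(lcm(lcm(x, s), lcm(g, y)), p) | l.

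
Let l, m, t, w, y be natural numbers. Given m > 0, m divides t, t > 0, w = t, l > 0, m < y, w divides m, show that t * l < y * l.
From m divides t and t > 0, m ≤ t. w divides m and m > 0, thus w ≤ m. w = t, so t ≤ m. Because m ≤ t, m = t. m < y, so t < y. From l > 0, by multiplying by a positive, t * l < y * l.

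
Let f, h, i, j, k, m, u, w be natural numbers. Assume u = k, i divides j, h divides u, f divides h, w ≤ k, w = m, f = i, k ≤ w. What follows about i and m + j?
i divides m + j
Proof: Because k ≤ w and w ≤ k, k = w. w = m, so k = m. u = k and h divides u, therefore h divides k. Because f divides h, f divides k. f = i, so i divides k. Since k = m, i divides m. Since i divides j, i divides m + j.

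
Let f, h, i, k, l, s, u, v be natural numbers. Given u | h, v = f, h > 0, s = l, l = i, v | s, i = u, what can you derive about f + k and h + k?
f + k ≤ h + k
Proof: l = i and i = u, therefore l = u. s = l and v | s, therefore v | l. Since l = u, v | u. Since v = f, f | u. Since u | h, f | h. h > 0, so f ≤ h. Then f + k ≤ h + k.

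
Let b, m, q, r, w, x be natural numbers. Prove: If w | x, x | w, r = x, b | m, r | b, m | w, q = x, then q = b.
r = x and r | b, so x | b. w | x and x | w, thus w = x. From b | m and m | w, b | w. w = x, so b | x. x | b, so x = b. Since q = x, q = b.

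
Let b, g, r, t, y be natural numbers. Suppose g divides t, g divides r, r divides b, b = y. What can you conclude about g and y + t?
g divides y + t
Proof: From b = y and r divides b, r divides y. g divides r, so g divides y. Since g divides t, g divides y + t.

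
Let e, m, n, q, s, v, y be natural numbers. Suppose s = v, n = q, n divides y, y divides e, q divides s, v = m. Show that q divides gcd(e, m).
n divides y and y divides e, hence n divides e. Since n = q, q divides e. s = v and q divides s, therefore q divides v. v = m, so q divides m. q divides e, so q divides gcd(e, m).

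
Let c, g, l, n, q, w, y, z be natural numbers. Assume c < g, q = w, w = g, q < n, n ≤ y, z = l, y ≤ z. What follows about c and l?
c < l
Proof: q = w and w = g, thus q = g. q < n and n ≤ y, therefore q < y. q = g, so g < y. Since z = l and y ≤ z, y ≤ l. Since g < y, g < l. c < g, so c < l.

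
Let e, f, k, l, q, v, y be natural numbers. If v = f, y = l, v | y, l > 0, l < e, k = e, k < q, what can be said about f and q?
f < q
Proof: y = l and v | y, so v | l. Since l > 0, v ≤ l. Since k = e and k < q, e < q. l < e, so l < q. v ≤ l, so v < q. Since v = f, f < q.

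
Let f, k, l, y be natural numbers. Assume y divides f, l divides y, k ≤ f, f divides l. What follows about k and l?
k ≤ l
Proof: l divides y and y divides f, hence l divides f. f divides l, so f = l. Since k ≤ f, k ≤ l.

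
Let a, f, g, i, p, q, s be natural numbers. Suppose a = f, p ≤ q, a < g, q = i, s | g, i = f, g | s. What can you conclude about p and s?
p < s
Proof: q = i and i = f, therefore q = f. p ≤ q, so p ≤ f. g | s and s | g, therefore g = s. a = f and a < g, therefore f < g. g = s, so f < s. Since p ≤ f, p < s.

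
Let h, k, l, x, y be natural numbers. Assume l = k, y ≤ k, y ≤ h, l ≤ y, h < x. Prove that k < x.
Since l = k and l ≤ y, k ≤ y. Since y ≤ k, y = k. From y ≤ h and h < x, y < x. From y = k, k < x.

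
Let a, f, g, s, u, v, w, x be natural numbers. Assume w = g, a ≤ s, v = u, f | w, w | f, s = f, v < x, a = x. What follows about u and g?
u < g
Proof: f | w and w | f, thus f = w. Since w = g, f = g. s = f and a ≤ s, so a ≤ f. Since a = x, x ≤ f. Since v < x, v < f. v = u, so u < f. f = g, so u < g.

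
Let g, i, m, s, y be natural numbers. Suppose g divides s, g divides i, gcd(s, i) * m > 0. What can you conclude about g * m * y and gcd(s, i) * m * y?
g * m * y ≤ gcd(s, i) * m * y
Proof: Since g divides s and g divides i, g divides gcd(s, i). Then g * m divides gcd(s, i) * m. gcd(s, i) * m > 0, so g * m ≤ gcd(s, i) * m. By multiplying by a non-negative, g * m * y ≤ gcd(s, i) * m * y.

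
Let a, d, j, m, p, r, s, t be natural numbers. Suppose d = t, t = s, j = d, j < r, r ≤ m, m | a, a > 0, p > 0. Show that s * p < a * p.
From d = t and t = s, d = s. j < r and r ≤ m, hence j < m. j = d, so d < m. Since d = s, s < m. Because m | a and a > 0, m ≤ a. Since s < m, s < a. Since p > 0, s * p < a * p.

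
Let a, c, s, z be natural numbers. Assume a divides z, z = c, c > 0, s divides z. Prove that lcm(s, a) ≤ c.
s divides z and a divides z, thus lcm(s, a) divides z. z = c, so lcm(s, a) divides c. Since c > 0, lcm(s, a) ≤ c.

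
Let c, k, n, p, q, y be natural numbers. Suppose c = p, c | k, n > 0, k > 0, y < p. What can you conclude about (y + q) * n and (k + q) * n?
(y + q) * n < (k + q) * n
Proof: Because c = p and c | k, p | k. Since k > 0, p ≤ k. Since y < p, y < k. Then y + q < k + q. Since n > 0, (y + q) * n < (k + q) * n.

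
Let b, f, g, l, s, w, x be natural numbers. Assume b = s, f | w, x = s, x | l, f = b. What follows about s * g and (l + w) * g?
s * g | (l + w) * g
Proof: x = s and x | l, so s | l. Because f = b and b = s, f = s. f | w, so s | w. Because s | l, s | l + w. Then s * g | (l + w) * g.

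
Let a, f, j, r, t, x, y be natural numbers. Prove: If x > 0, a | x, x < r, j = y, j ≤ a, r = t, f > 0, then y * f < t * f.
From a | x and x > 0, a ≤ x. Since x < r, a < r. Since r = t, a < t. j ≤ a, so j < t. j = y, so y < t. Since f > 0, y * f < t * f.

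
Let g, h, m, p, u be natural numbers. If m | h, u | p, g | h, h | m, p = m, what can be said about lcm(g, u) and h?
lcm(g, u) | h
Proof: m | h and h | m, therefore m = h. p = m, so p = h. Because u | p, u | h. Since g | h, lcm(g, u) | h.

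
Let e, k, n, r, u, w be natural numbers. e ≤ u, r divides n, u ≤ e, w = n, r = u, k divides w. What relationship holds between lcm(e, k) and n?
lcm(e, k) divides n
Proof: u ≤ e and e ≤ u, so u = e. Since r = u, r = e. Since r divides n, e divides n. w = n and k divides w, hence k divides n. e divides n, so lcm(e, k) divides n.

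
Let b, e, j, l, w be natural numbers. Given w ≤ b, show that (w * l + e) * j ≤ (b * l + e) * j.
w ≤ b, so w * l ≤ b * l. Then w * l + e ≤ b * l + e. Then (w * l + e) * j ≤ (b * l + e) * j.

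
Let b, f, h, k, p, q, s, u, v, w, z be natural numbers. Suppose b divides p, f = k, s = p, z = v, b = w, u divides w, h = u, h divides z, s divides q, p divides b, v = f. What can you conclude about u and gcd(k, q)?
u divides gcd(k, q)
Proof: z = v and v = f, so z = f. h = u and h divides z, so u divides z. Since z = f, u divides f. f = k, so u divides k. p divides b and b divides p, so p = b. Since b = w, p = w. Since s = p and s divides q, p divides q. Since p = w, w divides q. Since u divides w, u divides q. Since u divides k, u divides gcd(k, q).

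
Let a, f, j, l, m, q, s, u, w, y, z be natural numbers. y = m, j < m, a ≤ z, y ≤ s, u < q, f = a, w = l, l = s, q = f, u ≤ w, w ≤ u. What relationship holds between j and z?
j < z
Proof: y = m and y ≤ s, thus m ≤ s. From w = l and l = s, w = s. From u ≤ w and w ≤ u, u = w. From q = f and u < q, u < f. f = a, so u < a. Since a ≤ z, u < z. Because u = w, w < z. w = s, so s < z. Because m ≤ s, m < z. From j < m, j < z.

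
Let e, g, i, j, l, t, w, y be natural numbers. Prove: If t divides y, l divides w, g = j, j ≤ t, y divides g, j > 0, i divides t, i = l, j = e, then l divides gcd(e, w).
Since t divides y and y divides g, t divides g. g = j, so t divides j. Since j > 0, t ≤ j. Since j ≤ t, t = j. Since j = e, t = e. i = l and i divides t, hence l divides t. Since t = e, l divides e. Since l divides w, l divides gcd(e, w).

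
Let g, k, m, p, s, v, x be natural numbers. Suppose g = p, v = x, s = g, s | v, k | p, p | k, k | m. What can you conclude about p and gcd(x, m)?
p | gcd(x, m)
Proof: s = g and s | v, so g | v. v = x, so g | x. g = p, so p | x. Since k | p and p | k, k = p. Since k | m, p | m. Since p | x, p | gcd(x, m).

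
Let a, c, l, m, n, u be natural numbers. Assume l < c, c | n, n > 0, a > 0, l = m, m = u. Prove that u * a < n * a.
l = m and m = u, hence l = u. l < c, so u < c. c | n and n > 0, so c ≤ n. Since u < c, u < n. Since a > 0, u * a < n * a.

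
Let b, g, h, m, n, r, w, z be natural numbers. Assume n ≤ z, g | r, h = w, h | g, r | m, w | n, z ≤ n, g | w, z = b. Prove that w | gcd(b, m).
Since n ≤ z and z ≤ n, n = z. Since z = b, n = b. w | n, so w | b. From h = w and h | g, w | g. Since g | w, g = w. g | r and r | m, thus g | m. Since g = w, w | m. w | b, so w | gcd(b, m).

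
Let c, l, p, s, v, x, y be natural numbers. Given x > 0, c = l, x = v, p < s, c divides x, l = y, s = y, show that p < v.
s = y and p < s, so p < y. c = l and l = y, hence c = y. c divides x, so y divides x. x > 0, so y ≤ x. x = v, so y ≤ v. Because p < y, p < v.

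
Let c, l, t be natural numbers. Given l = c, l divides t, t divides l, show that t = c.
From t divides l and l divides t, t = l. Since l = c, t = c.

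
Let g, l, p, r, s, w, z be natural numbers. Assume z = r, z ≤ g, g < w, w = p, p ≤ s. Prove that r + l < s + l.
w = p and g < w, therefore g < p. z ≤ g, so z < p. Since z = r, r < p. Since p ≤ s, r < s. Then r + l < s + l.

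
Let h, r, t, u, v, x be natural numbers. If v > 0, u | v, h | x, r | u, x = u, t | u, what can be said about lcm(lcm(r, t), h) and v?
lcm(lcm(r, t), h) ≤ v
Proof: Since r | u and t | u, lcm(r, t) | u. From x = u and h | x, h | u. lcm(r, t) | u, so lcm(lcm(r, t), h) | u. From u | v, lcm(lcm(r, t), h) | v. Since v > 0, lcm(lcm(r, t), h) ≤ v.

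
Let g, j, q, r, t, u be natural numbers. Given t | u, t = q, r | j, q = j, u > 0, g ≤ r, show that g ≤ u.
t = q and q = j, thus t = j. Since t | u, j | u. Since r | j, r | u. u > 0, so r ≤ u. Since g ≤ r, g ≤ u.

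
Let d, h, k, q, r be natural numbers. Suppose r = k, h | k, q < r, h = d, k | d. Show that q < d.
h = d and h | k, so d | k. Since k | d, k = d. Since r = k, r = d. Since q < r, q < d.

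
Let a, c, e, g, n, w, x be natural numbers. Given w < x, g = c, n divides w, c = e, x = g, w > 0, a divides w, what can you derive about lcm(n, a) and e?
lcm(n, a) < e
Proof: From x = g and g = c, x = c. c = e, so x = e. n divides w and a divides w, hence lcm(n, a) divides w. Since w > 0, lcm(n, a) ≤ w. Since w < x, lcm(n, a) < x. x = e, so lcm(n, a) < e.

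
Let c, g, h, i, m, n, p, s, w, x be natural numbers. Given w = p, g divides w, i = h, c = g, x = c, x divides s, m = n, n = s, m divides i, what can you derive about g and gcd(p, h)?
g divides gcd(p, h)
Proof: w = p and g divides w, therefore g divides p. x = c and x divides s, thus c divides s. c = g, so g divides s. m = n and n = s, hence m = s. m divides i, so s divides i. Since g divides s, g divides i. Since i = h, g divides h. From g divides p, g divides gcd(p, h).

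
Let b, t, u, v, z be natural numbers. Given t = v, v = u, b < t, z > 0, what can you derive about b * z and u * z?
b * z < u * z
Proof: From t = v and v = u, t = u. From b < t, b < u. z > 0, so b * z < u * z.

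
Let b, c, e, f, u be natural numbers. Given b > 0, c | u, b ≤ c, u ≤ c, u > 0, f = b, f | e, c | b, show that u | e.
c | b and b > 0, therefore c ≤ b. Since b ≤ c, b = c. Since f = b, f = c. Because c | u and u > 0, c ≤ u. Since u ≤ c, c = u. f = c, so f = u. f | e, so u | e.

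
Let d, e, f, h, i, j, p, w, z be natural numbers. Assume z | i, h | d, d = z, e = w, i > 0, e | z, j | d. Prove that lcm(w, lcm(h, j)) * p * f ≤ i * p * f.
e = w and e | z, hence w | z. h | d and j | d, therefore lcm(h, j) | d. Since d = z, lcm(h, j) | z. Since w | z, lcm(w, lcm(h, j)) | z. Since z | i, lcm(w, lcm(h, j)) | i. Since i > 0, lcm(w, lcm(h, j)) ≤ i. Then lcm(w, lcm(h, j)) * p ≤ i * p. Then lcm(w, lcm(h, j)) * p * f ≤ i * p * f.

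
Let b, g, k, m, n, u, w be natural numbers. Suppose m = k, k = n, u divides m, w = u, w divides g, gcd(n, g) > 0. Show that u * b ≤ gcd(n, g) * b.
m = k and k = n, hence m = n. u divides m, so u divides n. w = u and w divides g, hence u divides g. Because u divides n, u divides gcd(n, g). Since gcd(n, g) > 0, u ≤ gcd(n, g). By multiplying by a non-negative, u * b ≤ gcd(n, g) * b.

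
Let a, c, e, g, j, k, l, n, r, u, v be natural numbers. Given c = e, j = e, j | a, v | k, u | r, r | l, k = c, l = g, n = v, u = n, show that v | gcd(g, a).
Since u = n and u | r, n | r. Since n = v, v | r. From l = g and r | l, r | g. v | r, so v | g. k = c and v | k, therefore v | c. From c = e, v | e. j = e and j | a, therefore e | a. v | e, so v | a. v | g, so v | gcd(g, a).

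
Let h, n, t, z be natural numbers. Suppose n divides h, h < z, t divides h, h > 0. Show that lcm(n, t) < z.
Since n divides h and t divides h, lcm(n, t) divides h. Because h > 0, lcm(n, t) ≤ h. From h < z, lcm(n, t) < z.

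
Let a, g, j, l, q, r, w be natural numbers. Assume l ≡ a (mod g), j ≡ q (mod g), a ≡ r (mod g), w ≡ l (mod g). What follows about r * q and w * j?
r * q ≡ w * j (mod g)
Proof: Because w ≡ l (mod g) and l ≡ a (mod g), w ≡ a (mod g). From a ≡ r (mod g), w ≡ r (mod g). Because j ≡ q (mod g), w * j ≡ r * q (mod g). Then r * q ≡ w * j (mod g).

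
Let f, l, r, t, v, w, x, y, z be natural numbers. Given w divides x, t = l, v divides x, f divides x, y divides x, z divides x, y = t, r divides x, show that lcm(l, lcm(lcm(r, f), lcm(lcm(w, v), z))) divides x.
Since y = t and y divides x, t divides x. From t = l, l divides x. From r divides x and f divides x, lcm(r, f) divides x. w divides x and v divides x, so lcm(w, v) divides x. Since z divides x, lcm(lcm(w, v), z) divides x. Since lcm(r, f) divides x, lcm(lcm(r, f), lcm(lcm(w, v), z)) divides x. l divides x, so lcm(l, lcm(lcm(r, f), lcm(lcm(w, v), z))) divides x.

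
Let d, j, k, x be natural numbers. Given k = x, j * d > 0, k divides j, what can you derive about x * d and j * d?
x * d ≤ j * d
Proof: k = x and k divides j, thus x divides j. Then x * d divides j * d. j * d > 0, so x * d ≤ j * d.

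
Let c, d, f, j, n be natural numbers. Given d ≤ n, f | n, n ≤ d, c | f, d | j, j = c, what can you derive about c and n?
c = n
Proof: Because c | f and f | n, c | n. d ≤ n and n ≤ d, hence d = n. From d | j, n | j. Since j = c, n | c. Since c | n, c = n.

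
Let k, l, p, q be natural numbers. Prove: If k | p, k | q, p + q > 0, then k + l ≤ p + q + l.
k | p and k | q, thus k | p + q. p + q > 0, so k ≤ p + q. Then k + l ≤ p + q + l.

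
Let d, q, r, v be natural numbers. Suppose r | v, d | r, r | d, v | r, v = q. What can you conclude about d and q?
d = q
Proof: Since d | r and r | d, d = r. r | v and v | r, thus r = v. Since d = r, d = v. v = q, so d = q.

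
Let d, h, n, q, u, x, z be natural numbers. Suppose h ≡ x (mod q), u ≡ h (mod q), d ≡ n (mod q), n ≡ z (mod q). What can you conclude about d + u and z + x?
d + u ≡ z + x (mod q)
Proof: d ≡ n (mod q) and n ≡ z (mod q), therefore d ≡ z (mod q). u ≡ h (mod q) and h ≡ x (mod q), therefore u ≡ x (mod q). Since d ≡ z (mod q), d + u ≡ z + x (mod q).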